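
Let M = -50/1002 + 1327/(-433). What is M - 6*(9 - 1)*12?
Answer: -125629060/216933 ≈ -579.11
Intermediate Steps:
M = -675652/216933 (M = -50*1/1002 + 1327*(-1/433) = -25/501 - 1327/433 = -675652/216933 ≈ -3.1146)
M - 6*(9 - 1)*12 = -675652/216933 - 6*(9 - 1)*12 = -675652/216933 - 6*8*12 = -675652/216933 - 48*12 = -675652/216933 - 1*576 = -675652/216933 - 576 = -125629060/216933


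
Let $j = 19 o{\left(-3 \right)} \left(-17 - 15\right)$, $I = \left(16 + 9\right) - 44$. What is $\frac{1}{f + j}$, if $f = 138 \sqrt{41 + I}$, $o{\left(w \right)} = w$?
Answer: $\frac{76}{121167} - \frac{23 \sqrt{22}}{484668} \approx 0.00040465$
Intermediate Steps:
$I = -19$ ($I = 25 - 44 = -19$)
$j = 1824$ ($j = 19 \left(-3\right) \left(-17 - 15\right) = - 57 \left(-17 - 15\right) = \left(-57\right) \left(-32\right) = 1824$)
$f = 138 \sqrt{22}$ ($f = 138 \sqrt{41 - 19} = 138 \sqrt{22} \approx 647.28$)
$\frac{1}{f + j} = \frac{1}{138 \sqrt{22} + 1824} = \frac{1}{1824 + 138 \sqrt{22}}$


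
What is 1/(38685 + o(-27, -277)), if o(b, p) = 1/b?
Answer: 27/1044494 ≈ 2.5850e-5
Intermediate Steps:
1/(38685 + o(-27, -277)) = 1/(38685 + 1/(-27)) = 1/(38685 - 1/27) = 1/(1044494/27) = 27/1044494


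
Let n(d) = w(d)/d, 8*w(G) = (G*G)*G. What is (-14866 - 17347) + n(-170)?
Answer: -57201/2 ≈ -28601.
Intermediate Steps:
w(G) = G³/8 (w(G) = ((G*G)*G)/8 = (G²*G)/8 = G³/8)
n(d) = d²/8 (n(d) = (d³/8)/d = d²/8)
(-14866 - 17347) + n(-170) = (-14866 - 17347) + (⅛)*(-170)² = -32213 + (⅛)*28900 = -32213 + 7225/2 = -57201/2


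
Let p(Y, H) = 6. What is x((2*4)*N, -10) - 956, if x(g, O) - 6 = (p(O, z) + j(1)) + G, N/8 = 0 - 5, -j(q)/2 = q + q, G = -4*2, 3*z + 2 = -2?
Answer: -956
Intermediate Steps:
z = -4/3 (z = -⅔ + (⅓)*(-2) = -⅔ - ⅔ = -4/3 ≈ -1.3333)
G = -8
j(q) = -4*q (j(q) = -2*(q + q) = -4*q)
N = -40 (N = 8*(0 - 5) = 8*(-5) = -40)
x(g, O) = 0 (x(g, O) = 6 + ((6 - 4*1) - 8) = 6 + ((6 - 4) - 8) = 6 + (2 - 8) = 6 - 6 = 0)
x((2*4)*N, -10) - 956 = 0 - 956 = -956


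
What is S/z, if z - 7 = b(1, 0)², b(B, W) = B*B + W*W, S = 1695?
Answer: 1695/8 ≈ 211.88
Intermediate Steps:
b(B, W) = B² + W²
z = 8 (z = 7 + (1² + 0²)² = 7 + (1 + 0)² = 7 + 1² = 7 + 1 = 8)
S/z = 1695/8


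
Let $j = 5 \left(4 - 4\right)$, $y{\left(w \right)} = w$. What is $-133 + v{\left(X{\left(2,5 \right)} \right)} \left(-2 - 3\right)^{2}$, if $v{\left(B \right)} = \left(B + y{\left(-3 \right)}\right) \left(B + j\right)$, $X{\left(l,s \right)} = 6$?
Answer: $317$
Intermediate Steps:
$j = 0$ ($j = 5 \cdot 0 = 0$)
$v{\left(B \right)} = B \left(-3 + B\right)$ ($v{\left(B \right)} = \left(B - 3\right) \left(B + 0\right) = \left(-3 + B\right) B = B \left(-3 + B\right)$)
$-133 + v{\left(X{\left(2,5 \right)} \right)} \left(-2 - 3\right)^{2} = -133 + 6 \left(-3 + 6\right) \left(-2 - 3\right)^{2} = -133 + 6 \cdot 3 \left(-5\right)^{2} = -133 + 18 \cdot 25 = -133 + 450 = 317$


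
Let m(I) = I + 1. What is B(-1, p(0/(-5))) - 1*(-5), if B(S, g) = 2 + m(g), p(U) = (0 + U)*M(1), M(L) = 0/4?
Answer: 8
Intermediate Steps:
M(L) = 0 (M(L) = 0*(¼) = 0)
m(I) = 1 + I
p(U) = 0 (p(U) = (0 + U)*0 = U*0 = 0)
B(S, g) = 3 + g (B(S, g) = 2 + (1 + g) = 3 + g)
B(-1, p(0/(-5))) - 1*(-5) = (3 + 0) - 1*(-5) = 3 + 5 = 8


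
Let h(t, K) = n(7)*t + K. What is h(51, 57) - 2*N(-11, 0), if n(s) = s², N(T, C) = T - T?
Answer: 2556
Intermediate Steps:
N(T, C) = 0
h(t, K) = K + 49*t (h(t, K) = 7²*t + K = 49*t + K = K + 49*t)
h(51, 57) - 2*N(-11, 0) = (57 + 49*51) - 2*0 = (57 + 2499) - 1*0 = 2556 + 0 = 2556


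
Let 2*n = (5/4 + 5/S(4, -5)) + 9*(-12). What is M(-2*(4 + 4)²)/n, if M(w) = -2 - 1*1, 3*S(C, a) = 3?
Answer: 24/407 ≈ 0.058968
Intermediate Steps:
S(C, a) = 1 (S(C, a) = (⅓)*3 = 1)
M(w) = -3 (M(w) = -2 - 1 = -3)
n = -407/8 (n = ((5/4 + 5/1) + 9*(-12))/2 = ((5*(¼) + 5*1) - 108)/2 = ((5/4 + 5) - 108)/2 = (25/4 - 108)/2 = (½)*(-407/4) = -407/8 ≈ -50.875)
M(-2*(4 + 4)²)/n = -3/(-407/8) = -3*(-8/407) = 24/407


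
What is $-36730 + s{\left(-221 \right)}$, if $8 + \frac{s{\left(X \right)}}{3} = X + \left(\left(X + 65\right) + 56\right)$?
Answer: $-37717$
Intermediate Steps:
$s{\left(X \right)} = 339 + 6 X$ ($s{\left(X \right)} = -24 + 3 \left(X + \left(\left(X + 65\right) + 56\right)\right) = -24 + 3 \left(X + \left(\left(65 + X\right) + 56\right)\right) = -24 + 3 \left(X + \left(121 + X\right)\right) = -24 + 3 \left(121 + 2 X\right) = -24 + \left(363 + 6 X\right) = 339 + 6 X$)
$-36730 + s{\left(-221 \right)} = -36730 + \left(339 + 6 \left(-221\right)\right) = -36730 + \left(339 - 1326\right) = -36730 - 987 = -37717$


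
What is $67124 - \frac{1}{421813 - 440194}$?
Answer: $\frac{1233806245}{18381} \approx 67124.0$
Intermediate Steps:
$67124 - \frac{1}{421813 - 440194} = 67124 - \frac{1}{-18381} = 67124 - - \frac{1}{18381} = 67124 + \frac{1}{18381} = \frac{1233806245}{18381}$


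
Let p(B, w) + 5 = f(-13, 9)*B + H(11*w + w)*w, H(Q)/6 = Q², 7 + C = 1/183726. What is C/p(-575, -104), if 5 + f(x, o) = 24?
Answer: 1286081/178562091585276 ≈ 7.2024e-9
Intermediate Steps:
C = -1286081/183726 (C = -7 + 1/183726 = -1286081/183726 ≈ -7.0000)
H(Q) = 6*Q²
f(x, o) = 19 (f(x, o) = -5 + 24 = 19)
p(B, w) = -5 + 19*B + 864*w³ (p(B, w) = -5 + (19*B + (6*(11*w + w)²)*w) = -5 + (19*B + (6*(12*w)²)*w) = -5 + (19*B + (6*(144*w²))*w) = -5 + (19*B + (864*w²)*w) = -5 + (19*B + 864*w³) = -5 + 19*B + 864*w³)
C/p(-575, -104) = -1286081/(183726*(-5 + 19*(-575) + 864*(-104)³)) = -1286081/(183726*(-5 - 10925 + 864*(-1124864))) = -1286081/(183726*(-5 - 10925 - 971882496)) = -1286081/183726/(-971893426) = -1286081/183726*(-1/971893426) = 1286081/178562091585276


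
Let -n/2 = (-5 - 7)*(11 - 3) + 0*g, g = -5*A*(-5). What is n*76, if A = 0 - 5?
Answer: 14592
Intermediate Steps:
A = -5
g = -125 (g = -5*(-5)*(-5) = 25*(-5) = -125)
n = 192 (n = -2*((-5 - 7)*(11 - 3) + 0*(-125)) = -2*(-12*8 + 0) = -2*(-96 + 0) = -2*(-96) = 192)
n*76 = 192*76 = 14592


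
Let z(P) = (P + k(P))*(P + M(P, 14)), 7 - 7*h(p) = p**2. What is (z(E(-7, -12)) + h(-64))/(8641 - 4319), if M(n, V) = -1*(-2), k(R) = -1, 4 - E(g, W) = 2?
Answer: -4061/30254 ≈ -0.13423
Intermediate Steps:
E(g, W) = 2 (E(g, W) = 4 - 1*2 = 4 - 2 = 2)
h(p) = 1 - p**2/7
M(n, V) = 2
z(P) = (-1 + P)*(2 + P) (z(P) = (P - 1)*(P + 2) = (-1 + P)*(2 + P))
(z(E(-7, -12)) + h(-64))/(8641 - 4319) = ((-2 + 2 + 2**2) + (1 - 1/7*(-64)**2))/(8641 - 4319) = ((-2 + 2 + 4) + (1 - 1/7*4096))/4322 = (4 + (1 - 4096/7))*(1/4322) = (4 - 4089/7)*(1/4322) = -4061/7*1/4322 = -4061/30254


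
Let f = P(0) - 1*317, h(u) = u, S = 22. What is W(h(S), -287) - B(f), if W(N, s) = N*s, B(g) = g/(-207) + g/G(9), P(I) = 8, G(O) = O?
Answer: -433400/69 ≈ -6281.2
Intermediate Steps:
f = -309 (f = 8 - 1*317 = 8 - 317 = -309)
B(g) = 22*g/207 (B(g) = g/(-207) + g/9 = g*(-1/207) + g*(⅑) = -g/207 + g/9 = 22*g/207)
W(h(S), -287) - B(f) = 22*(-287) - 22*(-309)/207 = -6314 - 1*(-2266/69) = -6314 + 2266/69 = -433400/69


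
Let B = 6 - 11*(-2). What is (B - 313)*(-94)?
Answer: 26790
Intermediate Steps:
B = 28 (B = 6 + 22 = 28)
(B - 313)*(-94) = (28 - 313)*(-94) = -285*(-94) = 26790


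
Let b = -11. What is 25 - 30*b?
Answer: 355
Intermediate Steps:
25 - 30*b = 25 - 30*(-11) = 25 + 330 = 355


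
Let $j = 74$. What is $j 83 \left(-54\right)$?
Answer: $-331668$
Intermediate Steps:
$j 83 \left(-54\right) = 74 \cdot 83 \left(-54\right) = 6142 \left(-54\right) = -331668$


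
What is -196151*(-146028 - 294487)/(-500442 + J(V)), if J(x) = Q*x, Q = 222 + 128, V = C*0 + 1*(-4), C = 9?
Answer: -86407457765/501842 ≈ -1.7218e+5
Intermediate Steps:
V = -4 (V = 9*0 + 1*(-4) = 0 - 4 = -4)
Q = 350
J(x) = 350*x
-196151*(-146028 - 294487)/(-500442 + J(V)) = -196151*(-146028 - 294487)/(-500442 + 350*(-4)) = -196151*(-440515/(-500442 - 1400)) = -196151/((-501842*(-1/440515))) = -196151/501842/440515 = -196151*440515/501842 = -86407457765/501842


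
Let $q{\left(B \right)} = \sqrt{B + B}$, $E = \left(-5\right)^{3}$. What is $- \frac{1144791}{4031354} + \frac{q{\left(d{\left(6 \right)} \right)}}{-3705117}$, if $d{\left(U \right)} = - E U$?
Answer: $- \frac{1144791}{4031354} - \frac{10 \sqrt{15}}{3705117} \approx -0.28398$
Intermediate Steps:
$E = -125$
$d{\left(U \right)} = 125 U$ ($d{\left(U \right)} = \left(-1\right) \left(-125\right) U = 125 U$)
$q{\left(B \right)} = \sqrt{2} \sqrt{B}$ ($q{\left(B \right)} = \sqrt{2 B} = \sqrt{2} \sqrt{B}$)
$- \frac{1144791}{4031354} + \frac{q{\left(d{\left(6 \right)} \right)}}{-3705117} = - \frac{1144791}{4031354} + \frac{\sqrt{2} \sqrt{125 \cdot 6}}{-3705117} = \left(-1144791\right) \frac{1}{4031354} + \sqrt{2} \sqrt{750} \left(- \frac{1}{3705117}\right) = - \frac{1144791}{4031354} + \sqrt{2} \cdot 5 \sqrt{30} \left(- \frac{1}{3705117}\right) = - \frac{1144791}{4031354} + 10 \sqrt{15} \left(- \frac{1}{3705117}\right) = - \frac{1144791}{4031354} - \frac{10 \sqrt{15}}{3705117}$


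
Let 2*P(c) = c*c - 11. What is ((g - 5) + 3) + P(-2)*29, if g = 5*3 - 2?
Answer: -181/2 ≈ -90.500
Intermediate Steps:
g = 13 (g = 15 - 2 = 13)
P(c) = -11/2 + c²/2 (P(c) = (c*c - 11)/2 = (c² - 11)/2 = (-11 + c²)/2 = -11/2 + c²/2)
((g - 5) + 3) + P(-2)*29 = ((13 - 5) + 3) + (-11/2 + (½)*(-2)²)*29 = (8 + 3) + (-11/2 + (½)*4)*29 = 11 + (-11/2 + 2)*29 = 11 - 7/2*29 = 11 - 203/2 = -181/2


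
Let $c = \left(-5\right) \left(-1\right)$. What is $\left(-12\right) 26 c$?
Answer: $-1560$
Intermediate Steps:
$c = 5$
$\left(-12\right) 26 c = \left(-12\right) 26 \cdot 5 = \left(-312\right) 5 = -1560$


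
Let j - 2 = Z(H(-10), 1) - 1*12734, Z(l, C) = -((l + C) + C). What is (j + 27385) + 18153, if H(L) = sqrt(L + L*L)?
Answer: 32804 - 3*sqrt(10) ≈ 32795.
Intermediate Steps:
H(L) = sqrt(L + L**2)
Z(l, C) = -l - 2*C (Z(l, C) = -((C + l) + C) = -(l + 2*C) = -l - 2*C)
j = -12734 - 3*sqrt(10) (j = 2 + ((-sqrt(-10*(1 - 10)) - 2*1) - 1*12734) = 2 + ((-sqrt(-10*(-9)) - 2) - 12734) = 2 + ((-sqrt(90) - 2) - 12734) = 2 + ((-3*sqrt(10) - 2) - 12734) = 2 + ((-2 - 3*sqrt(10)) - 12734) = 2 + (-12736 - 3*sqrt(10)) = -12734 - 3*sqrt(10) ≈ -12743.)
(j + 27385) + 18153 = ((-12734 - 3*sqrt(10)) + 27385) + 18153 = (14651 - 3*sqrt(10)) + 18153 = 32804 - 3*sqrt(10)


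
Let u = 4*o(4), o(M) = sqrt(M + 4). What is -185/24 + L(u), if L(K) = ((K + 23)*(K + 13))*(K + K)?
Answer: 220999/24 + 6832*sqrt(2) ≈ 18870.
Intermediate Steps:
o(M) = sqrt(4 + M)
u = 8*sqrt(2) (u = 4*sqrt(4 + 4) = 4*sqrt(8) = 4*(2*sqrt(2)) = 8*sqrt(2) ≈ 11.314)
L(K) = 2*K*(13 + K)*(23 + K) (L(K) = ((23 + K)*(13 + K))*(2*K) = ((13 + K)*(23 + K))*(2*K) = 2*K*(13 + K)*(23 + K))
-185/24 + L(u) = -185/24 + 2*(8*sqrt(2))*(299 + (8*sqrt(2))**2 + 36*(8*sqrt(2))) = -185*1/24 + 2*(8*sqrt(2))*(299 + 128 + 288*sqrt(2)) = -185/24 + 2*(8*sqrt(2))*(427 + 288*sqrt(2)) = -185/24 + 16*sqrt(2)*(427 + 288*sqrt(2))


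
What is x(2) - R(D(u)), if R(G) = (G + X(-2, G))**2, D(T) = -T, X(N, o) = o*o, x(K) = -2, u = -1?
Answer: -6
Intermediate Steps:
X(N, o) = o**2
R(G) = (G + G**2)**2
x(2) - R(D(u)) = -2 - (-1*(-1))**2*(1 - 1*(-1))**2 = -2 - 1**2*(1 + 1)**2 = -2 - 2**2 = -2 - 4 = -6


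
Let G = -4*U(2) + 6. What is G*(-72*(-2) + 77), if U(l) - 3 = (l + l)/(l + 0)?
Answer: -3094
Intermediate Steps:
U(l) = 5 (U(l) = 3 + (l + l)/(l + 0) = 3 + (2*l)/l = 3 + 2 = 5)
G = -14 (G = -4*5 + 6 = -20 + 6 = -14)
G*(-72*(-2) + 77) = -14*(-72*(-2) + 77) = -14*(144 + 77) = -14*221 = -3094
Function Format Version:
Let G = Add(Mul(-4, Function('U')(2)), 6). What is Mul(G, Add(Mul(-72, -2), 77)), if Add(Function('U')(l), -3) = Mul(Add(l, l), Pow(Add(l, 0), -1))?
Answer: -3094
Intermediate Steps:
Function('U')(l) = 5 (Function('U')(l) = Add(3, Mul(Add(l, l), Pow(Add(l, 0), -1))) = Add(3, Mul(Mul(2, l), Pow(l, -1))) = Add(3, 2) = 5)
G = -14 (G = Add(Mul(-4, 5), 6) = Add(-20, 6) = -14)
Mul(G, Add(Mul(-72, -2), 77)) = Mul(-14, Add(Mul(-72, -2), 77)) = Mul(-14, Add(144, 77)) = Mul(-14, 221) = -3094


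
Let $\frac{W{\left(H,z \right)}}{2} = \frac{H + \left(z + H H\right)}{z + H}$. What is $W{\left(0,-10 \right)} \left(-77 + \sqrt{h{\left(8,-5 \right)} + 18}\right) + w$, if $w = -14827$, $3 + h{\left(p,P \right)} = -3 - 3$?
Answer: $-14975$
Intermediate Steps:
$W{\left(H,z \right)} = \frac{2 \left(H + z + H^{2}\right)}{H + z}$ ($W{\left(H,z \right)} = 2 \frac{H + \left(z + H H\right)}{z + H} = 2 \frac{H + \left(z + H^{2}\right)}{H + z} = 2 \frac{H + z + H^{2}}{H + z} = \frac{2 \left(H + z + H^{2}\right)}{H + z}$)
$h{\left(p,P \right)} = -9$ ($h{\left(p,P \right)} = -3 - 6 = -9$)
$W{\left(0,-10 \right)} \left(-77 + \sqrt{h{\left(8,-5 \right)} + 18}\right) + w = \frac{2 \left(0 - 10 + 0^{2}\right)}{0 - 10} \left(-77 + \sqrt{-9 + 18}\right) - 14827 = \frac{2 \left(0 - 10 + 0\right)}{-10} \left(-77 + \sqrt{9}\right) - 14827 = 2 \left(- \frac{1}{10}\right) \left(-10\right) \left(-77 + 3\right) - 14827 = 2 \left(-74\right) - 14827 = -148 - 14827 = -14975$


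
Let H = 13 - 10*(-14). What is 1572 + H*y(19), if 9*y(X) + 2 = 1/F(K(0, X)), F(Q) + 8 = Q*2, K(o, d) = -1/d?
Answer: 236529/154 ≈ 1535.9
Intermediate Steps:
F(Q) = -8 + 2*Q (F(Q) = -8 + Q*2 = -8 + 2*Q)
H = 153 (H = 13 + 140 = 153)
y(X) = -2/9 + 1/(9*(-8 - 2/X)) (y(X) = -2/9 + 1/(9*(-8 + 2*(-1/X))) = -2/9 + 1/(9*(-8 - 2/X)))
1572 + H*y(19) = 1572 + 153*((-4 - 17*19)/(18*(1 + 4*19))) = 1572 + 153*((-4 - 323)/(18*(1 + 76))) = 1572 + 153*((1/18)*(-327)/77) = 1572 + 153*((1/18)*(1/77)*(-327)) = 1572 + 153*(-109/462) = 1572 - 5559/154 = 236529/154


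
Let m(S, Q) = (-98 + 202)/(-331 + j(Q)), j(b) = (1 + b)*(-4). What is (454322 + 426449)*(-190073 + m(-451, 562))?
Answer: -432422152569173/2583 ≈ -1.6741e+11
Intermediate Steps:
j(b) = -4 - 4*b
m(S, Q) = 104/(-335 - 4*Q) (m(S, Q) = (-98 + 202)/(-331 + (-4 - 4*Q)) = 104/(-335 - 4*Q))
(454322 + 426449)*(-190073 + m(-451, 562)) = (454322 + 426449)*(-190073 - 104/(335 + 4*562)) = 880771*(-190073 - 104/(335 + 2248)) = 880771*(-190073 - 104/2583) = 880771*(-490958663/2583) = -432422152569173/2583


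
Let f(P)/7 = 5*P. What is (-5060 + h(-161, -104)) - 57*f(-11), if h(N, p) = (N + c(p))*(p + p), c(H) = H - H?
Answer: 50373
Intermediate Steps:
f(P) = 35*P (f(P) = 7*(5*P) = 35*P)
c(H) = 0
h(N, p) = 2*N*p (h(N, p) = (N + 0)*(p + p) = N*(2*p) = 2*N*p)
(-5060 + h(-161, -104)) - 57*f(-11) = (-5060 + 2*(-161)*(-104)) - 1995*(-11) = (-5060 + 33488) - 57*(-385) = 28428 + 21945 = 50373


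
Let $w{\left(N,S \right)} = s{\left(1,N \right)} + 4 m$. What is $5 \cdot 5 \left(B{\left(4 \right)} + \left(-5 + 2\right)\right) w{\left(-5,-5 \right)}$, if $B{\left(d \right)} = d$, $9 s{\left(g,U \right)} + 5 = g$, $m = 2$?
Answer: $\frac{1700}{9} \approx 188.89$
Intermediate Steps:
$s{\left(g,U \right)} = - \frac{5}{9} + \frac{g}{9}$
$w{\left(N,S \right)} = \frac{68}{9}$ ($w{\left(N,S \right)} = \left(- \frac{5}{9} + \frac{1}{9} \cdot 1\right) + 4 \cdot 2 = \left(- \frac{5}{9} + \frac{1}{9}\right) + 8 = - \frac{4}{9} + 8 = \frac{68}{9}$)
$5 \cdot 5 \left(B{\left(4 \right)} + \left(-5 + 2\right)\right) w{\left(-5,-5 \right)} = 5 \cdot 5 \left(4 + \left(-5 + 2\right)\right) \frac{68}{9} = 5 \cdot 5 \left(4 - 3\right) \frac{68}{9} = 5 \cdot 5 \cdot 1 \cdot \frac{68}{9} = 5 \cdot 5 \cdot \frac{68}{9} = 25 \cdot \frac{68}{9} = \frac{1700}{9}$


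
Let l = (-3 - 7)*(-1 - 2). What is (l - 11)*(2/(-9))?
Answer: -38/9 ≈ -4.2222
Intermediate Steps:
l = 30 (l = -10*(-3) = 30)
(l - 11)*(2/(-9)) = (30 - 11)*(2/(-9)) = 19*(2*(-⅑)) = 19*(-2/9) = -38/9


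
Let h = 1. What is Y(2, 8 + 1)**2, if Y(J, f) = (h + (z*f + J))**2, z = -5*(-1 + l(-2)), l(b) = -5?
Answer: 5554571841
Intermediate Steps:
z = 30 (z = -5*(-1 - 5) = -5*(-6) = 30)
Y(J, f) = (1 + J + 30*f)**2 (Y(J, f) = (1 + (30*f + J))**2 = (1 + (J + 30*f))**2 = (1 + J + 30*f)**2)
Y(2, 8 + 1)**2 = ((1 + 2 + 30*(8 + 1))**2)**2 = ((1 + 2 + 30*9)**2)**2 = ((1 + 2 + 270)**2)**2 = (273**2)**2 = 74529**2 = 5554571841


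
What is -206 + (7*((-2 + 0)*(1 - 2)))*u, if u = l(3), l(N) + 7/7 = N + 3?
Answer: -136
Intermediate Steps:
l(N) = 2 + N (l(N) = -1 + (N + 3) = -1 + (3 + N) = 2 + N)
u = 5 (u = 2 + 3 = 5)
-206 + (7*((-2 + 0)*(1 - 2)))*u = -206 + (7*((-2 + 0)*(1 - 2)))*5 = -206 + (7*(-2*(-1)))*5 = -206 + (7*2)*5 = -206 + 14*5 = -206 + 70 = -136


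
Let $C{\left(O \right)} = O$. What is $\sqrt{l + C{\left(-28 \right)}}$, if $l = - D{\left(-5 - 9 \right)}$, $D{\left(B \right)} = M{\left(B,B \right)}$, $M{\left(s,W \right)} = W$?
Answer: $i \sqrt{14} \approx 3.7417 i$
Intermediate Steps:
$D{\left(B \right)} = B$
$l = 14$ ($l = - (-5 - 9) = \left(-1\right) \left(-14\right) = 14$)
$\sqrt{l + C{\left(-28 \right)}} = \sqrt{14 - 28} = \sqrt{-14} = i \sqrt{14}$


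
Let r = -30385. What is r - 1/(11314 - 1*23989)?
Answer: -385129874/12675 ≈ -30385.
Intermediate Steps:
r - 1/(11314 - 1*23989) = -30385 - 1/(11314 - 1*23989) = -30385 - 1/(11314 - 23989) = -30385 - 1/(-12675) = -30385 - 1*(-1/12675) = -30385 + 1/12675 = -385129874/12675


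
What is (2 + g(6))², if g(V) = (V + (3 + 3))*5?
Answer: 3844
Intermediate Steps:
g(V) = 30 + 5*V (g(V) = (V + 6)*5 = (6 + V)*5 = 30 + 5*V)
(2 + g(6))² = (2 + (30 + 5*6))² = (2 + (30 + 30))² = (2 + 60)² = 62² = 3844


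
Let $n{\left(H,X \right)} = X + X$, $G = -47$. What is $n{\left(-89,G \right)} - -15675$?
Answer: $15581$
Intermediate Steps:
$n{\left(H,X \right)} = 2 X$
$n{\left(-89,G \right)} - -15675 = 2 \left(-47\right) - -15675 = -94 + 15675 = 15581$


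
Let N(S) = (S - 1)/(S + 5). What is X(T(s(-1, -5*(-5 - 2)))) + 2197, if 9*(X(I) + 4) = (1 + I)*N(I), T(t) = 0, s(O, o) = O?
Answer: 98684/45 ≈ 2193.0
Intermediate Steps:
N(S) = (-1 + S)/(5 + S)
X(I) = -4 + (1 + I)*(-1 + I)/(9*(5 + I)) (X(I) = -4 + ((1 + I)*((-1 + I)/(5 + I)))/9 = -4 + ((1 + I)*(-1 + I)/(5 + I))/9 = -4 + (1 + I)*(-1 + I)/(9*(5 + I)))
X(T(s(-1, -5*(-5 - 2)))) + 2197 = (-181 + 0**2 - 36*0)/(9*(5 + 0)) + 2197 = (1/9)*(-181 + 0 + 0)/5 + 2197 = (1/9)*(1/5)*(-181) + 2197 = -181/45 + 2197 = 98684/45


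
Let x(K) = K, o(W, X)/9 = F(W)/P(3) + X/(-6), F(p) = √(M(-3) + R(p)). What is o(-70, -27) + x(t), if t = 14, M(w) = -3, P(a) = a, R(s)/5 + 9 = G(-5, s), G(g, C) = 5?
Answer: 109/2 + 3*I*√23 ≈ 54.5 + 14.387*I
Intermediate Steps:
R(s) = -20 (R(s) = -45 + 5*5 = -45 + 25 = -20)
F(p) = I*√23 (F(p) = √(-3 - 20) = √(-23) = I*√23)
o(W, X) = -3*X/2 + 3*I*√23 (o(W, X) = 9*((I*√23)/3 + X/(-6)) = 9*((I*√23)*(⅓) + X*(-⅙)) = 9*(I*√23/3 - X/6) = 9*(-X/6 + I*√23/3) = -3*X/2 + 3*I*√23)
o(-70, -27) + x(t) = (-3/2*(-27) + 3*I*√23) + 14 = (81/2 + 3*I*√23) + 14 = 109/2 + 3*I*√23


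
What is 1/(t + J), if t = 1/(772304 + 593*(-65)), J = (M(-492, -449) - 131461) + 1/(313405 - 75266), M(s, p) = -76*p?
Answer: -174736634501/17008339791451939 ≈ -1.0274e-5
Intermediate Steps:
J = -23179735842/238139 (J = (-76*(-449) - 131461) + 1/(313405 - 75266) = (34124 - 131461) + 1/238139 = -97337 + 1/238139 = -23179735842/238139 ≈ -97337.)
t = 1/733759 (t = 1/(772304 - 38545) = 1/733759 ≈ 1.3628e-6)
1/(t + J) = 1/(1/733759 - 23179735842/238139) = 1/(-17008339791451939/174736634501) = -174736634501/17008339791451939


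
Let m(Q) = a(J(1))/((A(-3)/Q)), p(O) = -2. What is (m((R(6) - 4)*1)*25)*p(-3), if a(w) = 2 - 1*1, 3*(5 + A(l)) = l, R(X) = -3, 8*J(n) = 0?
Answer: -175/3 ≈ -58.333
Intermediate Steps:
J(n) = 0 (J(n) = (1/8)*0 = 0)
A(l) = -5 + l/3
a(w) = 1 (a(w) = 2 - 1 = 1)
m(Q) = -Q/6 (m(Q) = 1/((-5 + (1/3)*(-3))/Q) = 1/((-5 - 1)/Q) = 1/(-6/Q) = 1*(-Q/6) = -Q/6)
(m((R(6) - 4)*1)*25)*p(-3) = (-(-3 - 4)/6*25)*(-2) = (-(-7)/6*25)*(-2) = (-1/6*(-7)*25)*(-2) = ((7/6)*25)*(-2) = (175/6)*(-2) = -175/3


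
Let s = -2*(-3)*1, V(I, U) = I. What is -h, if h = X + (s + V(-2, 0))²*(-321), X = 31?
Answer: 5105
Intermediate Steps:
s = 6 (s = 6*1 = 6)
h = -5105 (h = 31 + (6 - 2)²*(-321) = 31 + 4²*(-321) = 31 + 16*(-321) = 31 - 5136 = -5105)
-h = -1*(-5105) = 5105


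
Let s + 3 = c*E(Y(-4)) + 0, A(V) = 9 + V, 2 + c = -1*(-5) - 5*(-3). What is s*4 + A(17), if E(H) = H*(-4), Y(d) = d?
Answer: 1166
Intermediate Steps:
c = 18 (c = -2 + (-1*(-5) - 5*(-3)) = -2 + (5 + 15) = -2 + 20 = 18)
E(H) = -4*H
s = 285 (s = -3 + (18*(-4*(-4)) + 0) = -3 + (18*16 + 0) = -3 + (288 + 0) = -3 + 288 = 285)
s*4 + A(17) = 285*4 + (9 + 17) = 1140 + 26 = 1166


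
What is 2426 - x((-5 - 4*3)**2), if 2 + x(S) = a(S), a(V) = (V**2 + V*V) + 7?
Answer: -164621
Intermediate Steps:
a(V) = 7 + 2*V**2 (a(V) = (V**2 + V**2) + 7 = 2*V**2 + 7 = 7 + 2*V**2)
x(S) = 5 + 2*S**2 (x(S) = -2 + (7 + 2*S**2) = 5 + 2*S**2)
2426 - x((-5 - 4*3)**2) = 2426 - (5 + 2*((-5 - 4*3)**2)**2) = 2426 - (5 + 2*((-5 - 12)**2)**2) = 2426 - (5 + 2*((-17)**2)**2) = 2426 - (5 + 2*289**2) = 2426 - (5 + 2*83521) = 2426 - (5 + 167042) = 2426 - 1*167047 = 2426 - 167047 = -164621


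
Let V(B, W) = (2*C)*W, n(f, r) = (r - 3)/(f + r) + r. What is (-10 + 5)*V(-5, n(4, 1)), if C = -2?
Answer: 12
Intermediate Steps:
n(f, r) = r + (-3 + r)/(f + r) (n(f, r) = (-3 + r)/(f + r) + r = r + (-3 + r)/(f + r))
V(B, W) = -4*W (V(B, W) = (2*(-2))*W = -4*W)
(-10 + 5)*V(-5, n(4, 1)) = (-10 + 5)*(-4*(-3 + 1 + 1**2 + 4*1)/(4 + 1)) = -(-20)*(-3 + 1 + 1 + 4)/5 = -(-20)*(1/5)*3 = -(-20)*3/5 = -5*(-12/5) = 12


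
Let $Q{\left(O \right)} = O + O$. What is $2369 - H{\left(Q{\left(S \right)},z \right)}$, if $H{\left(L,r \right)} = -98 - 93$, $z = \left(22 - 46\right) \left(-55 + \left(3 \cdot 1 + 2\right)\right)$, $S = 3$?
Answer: $2560$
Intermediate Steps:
$Q{\left(O \right)} = 2 O$
$z = 1200$ ($z = - 24 \left(-55 + \left(3 + 2\right)\right) = - 24 \left(-55 + 5\right) = \left(-24\right) \left(-50\right) = 1200$)
$H{\left(L,r \right)} = -191$
$2369 - H{\left(Q{\left(S \right)},z \right)} = 2369 - -191 = 2369 + 191 = 2560$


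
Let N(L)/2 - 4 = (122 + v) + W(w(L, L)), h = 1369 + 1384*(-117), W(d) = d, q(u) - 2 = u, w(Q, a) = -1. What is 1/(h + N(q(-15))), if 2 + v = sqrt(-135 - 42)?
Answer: -160313/25700258677 - 2*I*sqrt(177)/25700258677 ≈ -6.2378e-6 - 1.0353e-9*I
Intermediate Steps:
v = -2 + I*sqrt(177) (v = -2 + sqrt(-135 - 42) = -2 + sqrt(-177) = -2 + I*sqrt(177) ≈ -2.0 + 13.304*I)
q(u) = 2 + u
h = -160559 (h = 1369 - 161928 = -160559)
N(L) = 246 + 2*I*sqrt(177) (N(L) = 8 + 2*((122 + (-2 + I*sqrt(177))) - 1) = 8 + 2*((120 + I*sqrt(177)) - 1) = 8 + 2*(119 + I*sqrt(177)) = 8 + (238 + 2*I*sqrt(177)) = 246 + 2*I*sqrt(177))
1/(h + N(q(-15))) = 1/(-160559 + (246 + 2*I*sqrt(177))) = 1/(-160313 + 2*I*sqrt(177))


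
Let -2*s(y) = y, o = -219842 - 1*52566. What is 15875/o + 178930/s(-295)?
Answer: 19495848751/16072072 ≈ 1213.0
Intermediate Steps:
o = -272408 (o = -219842 - 52566 = -272408)
s(y) = -y/2
15875/o + 178930/s(-295) = 15875/(-272408) + 178930/((-½*(-295))) = 15875*(-1/272408) + 178930/(295/2) = -15875/272408 + 178930*(2/295) = -15875/272408 + 71572/59 = 19495848751/16072072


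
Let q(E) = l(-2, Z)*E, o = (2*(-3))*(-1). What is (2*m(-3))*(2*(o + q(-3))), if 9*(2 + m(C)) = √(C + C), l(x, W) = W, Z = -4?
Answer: -144 + 8*I*√6 ≈ -144.0 + 19.596*I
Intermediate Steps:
o = 6 (o = -6*(-1) = 6)
q(E) = -4*E
m(C) = -2 + √2*√C/9 (m(C) = -2 + √(C + C)/9 = -2 + √(2*C)/9 = -2 + (√2*√C)/9 = -2 + √2*√C/9)
(2*m(-3))*(2*(o + q(-3))) = (2*(-2 + √2*√(-3)/9))*(2*(6 - 4*(-3))) = (2*(-2 + √2*(I*√3)/9))*(2*(6 + 12)) = (2*(-2 + I*√6/9))*(2*18) = (-4 + 2*I*√6/9)*36 = -144 + 8*I*√6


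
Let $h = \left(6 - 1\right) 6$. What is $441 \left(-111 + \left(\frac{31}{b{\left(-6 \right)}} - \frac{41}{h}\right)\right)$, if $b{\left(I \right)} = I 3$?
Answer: $- \frac{251566}{5} \approx -50313.0$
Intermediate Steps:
$b{\left(I \right)} = 3 I$
$h = 30$ ($h = 5 \cdot 6 = 30$)
$441 \left(-111 + \left(\frac{31}{b{\left(-6 \right)}} - \frac{41}{h}\right)\right) = 441 \left(-111 + \left(\frac{31}{3 \left(-6\right)} - \frac{41}{30}\right)\right) = 441 \left(-111 + \left(\frac{31}{-18} - \frac{41}{30}\right)\right) = 441 \left(-111 + \left(31 \left(- \frac{1}{18}\right) - \frac{41}{30}\right)\right) = 441 \left(-111 - \frac{139}{45}\right) = 441 \left(- \frac{5134}{45}\right) = - \frac{251566}{5}$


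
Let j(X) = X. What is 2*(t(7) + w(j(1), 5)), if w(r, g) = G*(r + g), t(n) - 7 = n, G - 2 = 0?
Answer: 52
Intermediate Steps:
G = 2 (G = 2 + 0 = 2)
t(n) = 7 + n
w(r, g) = 2*g + 2*r (w(r, g) = 2*(r + g) = 2*(g + r) = 2*g + 2*r)
2*(t(7) + w(j(1), 5)) = 2*((7 + 7) + (2*5 + 2*1)) = 2*(14 + (10 + 2)) = 2*(14 + 12) = 2*26 = 52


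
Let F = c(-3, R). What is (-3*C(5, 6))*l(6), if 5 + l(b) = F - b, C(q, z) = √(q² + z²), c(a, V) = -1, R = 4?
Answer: 36*√61 ≈ 281.17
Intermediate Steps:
F = -1
l(b) = -6 - b (l(b) = -5 + (-1 - b) = -6 - b)
(-3*C(5, 6))*l(6) = (-3*√(5² + 6²))*(-6 - 1*6) = (-3*√(25 + 36))*(-6 - 6) = -3*√61*(-12) = 36*√61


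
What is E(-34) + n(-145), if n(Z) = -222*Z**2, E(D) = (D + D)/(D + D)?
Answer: -4667549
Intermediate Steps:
E(D) = 1 (E(D) = (2*D)/((2*D)) = (2*D)*(1/(2*D)) = 1)
E(-34) + n(-145) = 1 - 222*(-145)**2 = 1 - 222*21025 = 1 - 4667550 = -4667549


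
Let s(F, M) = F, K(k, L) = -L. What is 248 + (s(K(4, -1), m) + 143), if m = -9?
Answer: 392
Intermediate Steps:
248 + (s(K(4, -1), m) + 143) = 248 + (-1*(-1) + 143) = 248 + (1 + 143) = 248 + 144 = 392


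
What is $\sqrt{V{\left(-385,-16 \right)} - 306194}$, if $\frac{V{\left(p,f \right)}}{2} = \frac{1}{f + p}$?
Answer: $\frac{6 i \sqrt{1367675061}}{401} \approx 553.35 i$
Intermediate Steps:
$V{\left(p,f \right)} = \frac{2}{f + p}$
$\sqrt{V{\left(-385,-16 \right)} - 306194} = \sqrt{\frac{2}{-16 - 385} - 306194} = \sqrt{\frac{2}{-401} - 306194} = \sqrt{2 \left(- \frac{1}{401}\right) - 306194} = \sqrt{- \frac{2}{401} - 306194} = \sqrt{- \frac{122783796}{401}} = \frac{6 i \sqrt{1367675061}}{401}$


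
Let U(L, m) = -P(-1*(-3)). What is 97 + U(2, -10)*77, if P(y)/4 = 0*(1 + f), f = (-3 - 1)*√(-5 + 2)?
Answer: 97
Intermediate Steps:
f = -4*I*√3 ≈ -6.9282*I
P(y) = 0 (P(y) = 4*(0*(1 - 4*I*√3)) = 4*0 = 0)
U(L, m) = 0 (U(L, m) = -1*0 = 0)
97 + U(2, -10)*77 = 97 + 0*77 = 97 + 0 = 97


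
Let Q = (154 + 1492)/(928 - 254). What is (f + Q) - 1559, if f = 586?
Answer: -327078/337 ≈ -970.56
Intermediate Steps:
Q = 823/337 (Q = 1646/674 = 1646*(1/674) = 823/337 ≈ 2.4421)
(f + Q) - 1559 = (586 + 823/337) - 1559 = 198305/337 - 1559 = -327078/337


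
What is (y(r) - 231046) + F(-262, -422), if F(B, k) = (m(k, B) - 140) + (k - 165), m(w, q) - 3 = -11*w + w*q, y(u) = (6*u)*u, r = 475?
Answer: 1237186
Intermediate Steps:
y(u) = 6*u**2
m(w, q) = 3 - 11*w + q*w (m(w, q) = 3 + (-11*w + w*q) = 3 + (-11*w + q*w) = 3 - 11*w + q*w)
F(B, k) = -302 - 10*k + B*k (F(B, k) = ((3 - 11*k + B*k) - 140) + (k - 165) = (-137 - 11*k + B*k) + (-165 + k) = -302 - 10*k + B*k)
(y(r) - 231046) + F(-262, -422) = (6*475**2 - 231046) + (-302 - 10*(-422) - 262*(-422)) = (6*225625 - 231046) + (-302 + 4220 + 110564) = (1353750 - 231046) + 114482 = 1122704 + 114482 = 1237186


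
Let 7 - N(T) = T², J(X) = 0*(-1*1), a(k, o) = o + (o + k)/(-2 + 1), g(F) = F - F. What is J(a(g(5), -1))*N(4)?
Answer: 0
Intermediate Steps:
g(F) = 0
a(k, o) = -k (a(k, o) = o + (k + o)/(-1) = o + (k + o)*(-1) = o + (-k - o) = -k)
J(X) = 0 (J(X) = 0*(-1) = 0)
N(T) = 7 - T²
J(a(g(5), -1))*N(4) = 0*(7 - 1*4²) = 0*(7 - 1*16) = 0*(7 - 16) = 0*(-9) = 0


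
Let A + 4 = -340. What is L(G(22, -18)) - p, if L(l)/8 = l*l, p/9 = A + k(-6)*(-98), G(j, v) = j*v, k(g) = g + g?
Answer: 1247040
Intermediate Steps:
k(g) = 2*g
A = -344 (A = -4 - 340 = -344)
p = 7488 (p = 9*(-344 + (2*(-6))*(-98)) = 9*(-344 - 12*(-98)) = 9*(-344 + 1176) = 9*832 = 7488)
L(l) = 8*l² (L(l) = 8*(l*l) = 8*l²)
L(G(22, -18)) - p = 8*(22*(-18))² - 1*7488 = 8*(-396)² - 7488 = 8*156816 - 7488 = 1254528 - 7488 = 1247040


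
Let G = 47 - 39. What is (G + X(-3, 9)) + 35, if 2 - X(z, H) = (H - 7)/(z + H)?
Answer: 134/3 ≈ 44.667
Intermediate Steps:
G = 8
X(z, H) = 2 - (-7 + H)/(H + z) (X(z, H) = 2 - (H - 7)/(z + H) = 2 - (-7 + H)/(H + z))
(G + X(-3, 9)) + 35 = (8 + (7 + 9 + 2*(-3))/(9 - 3)) + 35 = (8 + (7 + 9 - 6)/6) + 35 = (8 + (⅙)*10) + 35 = (8 + 5/3) + 35 = 29/3 + 35 = 134/3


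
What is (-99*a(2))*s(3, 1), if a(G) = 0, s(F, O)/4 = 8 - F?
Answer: 0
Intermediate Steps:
s(F, O) = 32 - 4*F (s(F, O) = 4*(8 - F) = 32 - 4*F)
(-99*a(2))*s(3, 1) = (-99*0)*(32 - 4*3) = 0*(32 - 12) = 0*20 = 0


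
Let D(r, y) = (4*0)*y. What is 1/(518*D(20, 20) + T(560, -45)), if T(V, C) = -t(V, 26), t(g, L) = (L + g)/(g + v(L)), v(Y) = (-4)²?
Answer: -288/293 ≈ -0.98293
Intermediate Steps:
D(r, y) = 0 (D(r, y) = 0*y = 0)
v(Y) = 16
t(g, L) = (L + g)/(16 + g) (t(g, L) = (L + g)/(g + 16) = (L + g)/(16 + g))
T(V, C) = -(26 + V)/(16 + V)
1/(518*D(20, 20) + T(560, -45)) = 1/(518*0 + (-26 - 1*560)/(16 + 560)) = 1/(0 + (-26 - 560)/576) = 1/(0 + (1/576)*(-586)) = 1/(0 - 293/288) = 1/(-293/288) = -288/293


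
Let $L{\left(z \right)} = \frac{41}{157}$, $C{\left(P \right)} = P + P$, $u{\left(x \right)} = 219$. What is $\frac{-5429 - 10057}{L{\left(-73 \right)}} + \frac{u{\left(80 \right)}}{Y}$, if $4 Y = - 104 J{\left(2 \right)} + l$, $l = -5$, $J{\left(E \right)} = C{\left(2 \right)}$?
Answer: $- \frac{1023614058}{17261} \approx -59302.0$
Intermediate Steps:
$C{\left(P \right)} = 2 P$
$J{\left(E \right)} = 4$ ($J{\left(E \right)} = 2 \cdot 2 = 4$)
$Y = - \frac{421}{4}$ ($Y = \frac{\left(-104\right) 4 - 5}{4} = \frac{-416 - 5}{4} = \frac{1}{4} \left(-421\right) = - \frac{421}{4} \approx -105.25$)
$L{\left(z \right)} = \frac{41}{157}$ ($L{\left(z \right)} = 41 \cdot \frac{1}{157} = \frac{41}{157}$)
$\frac{-5429 - 10057}{L{\left(-73 \right)}} + \frac{u{\left(80 \right)}}{Y} = \frac{-5429 - 10057}{\frac{41}{157}} + \frac{219}{- \frac{421}{4}} = \left(-15486\right) \frac{157}{41} + 219 \left(- \frac{4}{421}\right) = - \frac{2431302}{41} - \frac{876}{421} = - \frac{1023614058}{17261}$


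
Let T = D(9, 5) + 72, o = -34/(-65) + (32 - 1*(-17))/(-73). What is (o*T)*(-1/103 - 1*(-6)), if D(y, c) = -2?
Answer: -6072514/97747 ≈ -62.125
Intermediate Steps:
o = -703/4745 (o = -34*(-1/65) + (32 + 17)*(-1/73) = 34/65 + 49*(-1/73) = 34/65 - 49/73 = -703/4745 ≈ -0.14816)
T = 70 (T = -2 + 72 = 70)
(o*T)*(-1/103 - 1*(-6)) = (-703/4745*70)*(-1/103 - 1*(-6)) = -9842*(-1*1/103 + 6)/949 = -9842*(-1/103 + 6)/949 = -9842/949*617/103 = -6072514/97747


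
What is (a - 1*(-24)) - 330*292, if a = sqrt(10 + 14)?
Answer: -96336 + 2*sqrt(6) ≈ -96331.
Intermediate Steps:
a = 2*sqrt(6) (a = sqrt(24) = 2*sqrt(6) ≈ 4.8990)
(a - 1*(-24)) - 330*292 = (2*sqrt(6) - 1*(-24)) - 330*292 = (2*sqrt(6) + 24) - 96360 = (24 + 2*sqrt(6)) - 96360 = -96336 + 2*sqrt(6)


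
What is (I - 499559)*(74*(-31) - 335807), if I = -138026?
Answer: 215568126085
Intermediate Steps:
(I - 499559)*(74*(-31) - 335807) = (-138026 - 499559)*(74*(-31) - 335807) = -637585*(-2294 - 335807) = -637585*(-338101) = 215568126085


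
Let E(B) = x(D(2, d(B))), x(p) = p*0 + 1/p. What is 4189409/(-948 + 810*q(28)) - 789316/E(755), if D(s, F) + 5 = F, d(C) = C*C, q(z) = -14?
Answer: -5528689541049569/12288 ≈ -4.4993e+11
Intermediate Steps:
d(C) = C²
D(s, F) = -5 + F
x(p) = 1/p (x(p) = 0 + 1/p = 1/p)
E(B) = 1/(-5 + B²)
4189409/(-948 + 810*q(28)) - 789316/E(755) = 4189409/(-948 + 810*(-14)) - 789316/(1/(-5 + 755²)) = 4189409/(-948 - 11340) - 789316/(1/(-5 + 570025)) = 4189409/(-12288) - 789316/(1/570020) = 4189409*(-1/12288) - 789316/1/570020 = -4189409/12288 - 789316*570020 = -4189409/12288 - 449925906320 = -5528689541049569/12288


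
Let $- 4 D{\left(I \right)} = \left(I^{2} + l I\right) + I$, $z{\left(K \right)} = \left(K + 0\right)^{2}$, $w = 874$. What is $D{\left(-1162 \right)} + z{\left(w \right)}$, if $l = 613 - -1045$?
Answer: $\frac{1816509}{2} \approx 9.0825 \cdot 10^{5}$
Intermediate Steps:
$z{\left(K \right)} = K^{2}$
$l = 1658$ ($l = 613 + 1045 = 1658$)
$D{\left(I \right)} = - \frac{1659 I}{4} - \frac{I^{2}}{4}$ ($D{\left(I \right)} = - \frac{\left(I^{2} + 1658 I\right) + I}{4} = - \frac{I^{2} + 1659 I}{4} = - \frac{1659 I}{4} - \frac{I^{2}}{4}$)
$D{\left(-1162 \right)} + z{\left(w \right)} = \left(- \frac{1}{4}\right) \left(-1162\right) \left(1659 - 1162\right) + 874^{2} = \left(- \frac{1}{4}\right) \left(-1162\right) 497 + 763876 = \frac{288757}{2} + 763876 = \frac{1816509}{2}$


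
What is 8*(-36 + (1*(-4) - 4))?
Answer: -352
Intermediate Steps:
8*(-36 + (1*(-4) - 4)) = 8*(-36 + (-4 - 4)) = 8*(-36 - 8) = 8*(-44) = -352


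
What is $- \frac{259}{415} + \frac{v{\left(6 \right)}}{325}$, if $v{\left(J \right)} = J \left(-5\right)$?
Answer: $- \frac{773}{1079} \approx -0.7164$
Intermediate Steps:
$v{\left(J \right)} = - 5 J$
$- \frac{259}{415} + \frac{v{\left(6 \right)}}{325} = - \frac{259}{415} + \frac{\left(-5\right) 6}{325} = \left(-259\right) \frac{1}{415} - \frac{6}{65} = - \frac{259}{415} - \frac{6}{65} = - \frac{773}{1079}$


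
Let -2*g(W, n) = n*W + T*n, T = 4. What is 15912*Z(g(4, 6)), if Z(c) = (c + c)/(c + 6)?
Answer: 42432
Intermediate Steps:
g(W, n) = -2*n - W*n/2 (g(W, n) = -(n*W + 4*n)/2 = -(W*n + 4*n)/2 = -(4*n + W*n)/2 = -2*n - W*n/2)
Z(c) = 2*c/(6 + c) (Z(c) = (2*c)/(6 + c) = 2*c/(6 + c))
15912*Z(g(4, 6)) = 15912*(2*(-½*6*(4 + 4))/(6 - ½*6*(4 + 4))) = 15912*(2*(-½*6*8)/(6 - ½*6*8)) = 15912*(2*(-24)/(6 - 24)) = 15912*(2*(-24)/(-18)) = 15912*(2*(-24)*(-1/18)) = 15912*(8/3) = 42432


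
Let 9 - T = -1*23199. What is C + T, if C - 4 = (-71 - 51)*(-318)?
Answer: 62008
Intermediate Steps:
T = 23208 (T = 9 - (-1)*23199 = 9 - 1*(-23199) = 9 + 23199 = 23208)
C = 38800 (C = 4 + (-71 - 51)*(-318) = 4 - 122*(-318) = 4 + 38796 = 38800)
C + T = 38800 + 23208 = 62008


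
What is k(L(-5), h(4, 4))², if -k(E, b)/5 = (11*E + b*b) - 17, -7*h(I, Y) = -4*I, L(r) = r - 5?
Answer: 890127225/2401 ≈ 3.7073e+5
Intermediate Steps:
L(r) = -5 + r
h(I, Y) = 4*I/7 (h(I, Y) = -(-4)*I/7 = 4*I/7)
k(E, b) = 85 - 55*E - 5*b² (k(E, b) = -5*((11*E + b*b) - 17) = -5*((11*E + b²) - 17) = -5*((b² + 11*E) - 17) = -5*(-17 + b² + 11*E) = 85 - 55*E - 5*b²)
k(L(-5), h(4, 4))² = (85 - 55*(-5 - 5) - 5*((4/7)*4)²)² = (85 - 55*(-10) - 5*(16/7)²)² = (85 + 550 - 5*256/49)² = (85 + 550 - 1280/49)² = (29835/49)² = 890127225/2401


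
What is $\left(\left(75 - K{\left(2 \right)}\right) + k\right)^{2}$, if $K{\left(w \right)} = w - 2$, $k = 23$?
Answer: $9604$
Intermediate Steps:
$K{\left(w \right)} = -2 + w$
$\left(\left(75 - K{\left(2 \right)}\right) + k\right)^{2} = \left(\left(75 - \left(-2 + 2\right)\right) + 23\right)^{2} = \left(\left(75 - 0\right) + 23\right)^{2} = \left(\left(75 + 0\right) + 23\right)^{2} = \left(75 + 23\right)^{2} = 98^{2} = 9604$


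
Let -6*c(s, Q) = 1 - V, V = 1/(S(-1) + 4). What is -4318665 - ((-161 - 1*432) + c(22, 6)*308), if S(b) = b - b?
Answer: -8636067/2 ≈ -4.3180e+6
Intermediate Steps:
S(b) = 0
V = ¼ (V = 1/(0 + 4) = 1/4 = ¼ ≈ 0.25000)
c(s, Q) = -⅛ (c(s, Q) = -(1 - 1*¼)/6 = -(1 - ¼)/6 = -⅙*¾ = -⅛)
-4318665 - ((-161 - 1*432) + c(22, 6)*308) = -4318665 - ((-161 - 1*432) - ⅛*308) = -4318665 - ((-161 - 432) - 77/2) = -4318665 - (-593 - 77/2) = -4318665 - 1*(-1263/2) = -4318665 + 1263/2 = -8636067/2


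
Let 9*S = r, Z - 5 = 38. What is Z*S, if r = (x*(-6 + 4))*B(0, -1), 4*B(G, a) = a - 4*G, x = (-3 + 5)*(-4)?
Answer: -172/9 ≈ -19.111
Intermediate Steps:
x = -8 (x = 2*(-4) = -8)
B(G, a) = -G + a/4 (B(G, a) = (a - 4*G)/4 = -G + a/4)
Z = 43 (Z = 5 + 38 = 43)
r = -4 (r = (-8*(-6 + 4))*(-1*0 + (¼)*(-1)) = (-8*(-2))*(0 - ¼) = 16*(-¼) = -4)
S = -4/9 (S = (⅑)*(-4) = -4/9 ≈ -0.44444)
Z*S = 43*(-4/9) = -172/9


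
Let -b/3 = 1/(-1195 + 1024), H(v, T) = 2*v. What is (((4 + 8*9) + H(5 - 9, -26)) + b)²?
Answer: 15031129/3249 ≈ 4626.4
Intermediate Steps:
b = 1/57 (b = -3/(-1195 + 1024) = -3/(-171) = -3*(-1/171) = 1/57 ≈ 0.017544)
(((4 + 8*9) + H(5 - 9, -26)) + b)² = (((4 + 8*9) + 2*(5 - 9)) + 1/57)² = (((4 + 72) + 2*(-4)) + 1/57)² = ((76 - 8) + 1/57)² = (68 + 1/57)² = (3877/57)² = 15031129/3249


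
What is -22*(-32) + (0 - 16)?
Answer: 688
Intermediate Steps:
-22*(-32) + (0 - 16) = 704 - 16 = 688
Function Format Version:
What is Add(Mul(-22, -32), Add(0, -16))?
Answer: 688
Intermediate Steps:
Add(Mul(-22, -32), Add(0, -16)) = Add(704, -16) = 688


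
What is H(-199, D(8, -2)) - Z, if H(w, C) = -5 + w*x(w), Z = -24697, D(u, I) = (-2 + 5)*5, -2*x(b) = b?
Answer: 9783/2 ≈ 4891.5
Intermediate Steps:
x(b) = -b/2
D(u, I) = 15 (D(u, I) = 3*5 = 15)
H(w, C) = -5 - w²/2 (H(w, C) = -5 + w*(-w/2) = -5 - w²/2)
H(-199, D(8, -2)) - Z = (-5 - ½*(-199)²) - 1*(-24697) = (-5 - ½*39601) + 24697 = (-5 - 39601/2) + 24697 = -39611/2 + 24697 = 9783/2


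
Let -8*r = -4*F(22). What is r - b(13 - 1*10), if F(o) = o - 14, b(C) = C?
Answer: 1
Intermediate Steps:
F(o) = -14 + o
r = 4 (r = -(-1)*(-14 + 22)/2 = -(-1)*8/2 = -⅛*(-32) = 4)
r - b(13 - 1*10) = 4 - (13 - 1*10) = 4 - (13 - 10) = 4 - 1*3 = 4 - 3 = 1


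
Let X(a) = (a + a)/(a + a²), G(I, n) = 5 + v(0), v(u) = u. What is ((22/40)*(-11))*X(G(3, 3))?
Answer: -121/60 ≈ -2.0167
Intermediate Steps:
G(I, n) = 5 (G(I, n) = 5 + 0 = 5)
X(a) = 2*a/(a + a²) (X(a) = (2*a)/(a + a²) = 2*a/(a + a²))
((22/40)*(-11))*X(G(3, 3)) = ((22/40)*(-11))*(2/(1 + 5)) = ((22*(1/40))*(-11))*(2/6) = ((11/20)*(-11))*(2*(⅙)) = -121/20*⅓ = -121/60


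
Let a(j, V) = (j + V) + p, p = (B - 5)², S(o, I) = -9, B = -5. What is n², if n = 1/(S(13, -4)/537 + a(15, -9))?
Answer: 32041/359898841 ≈ 8.9028e-5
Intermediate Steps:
p = 100 (p = (-5 - 5)² = (-10)² = 100)
a(j, V) = 100 + V + j (a(j, V) = (j + V) + 100 = (V + j) + 100 = 100 + V + j)
n = 179/18971 (n = 1/(-9/537 + (100 - 9 + 15)) = 1/(-9*1/537 + 106) = 1/(-3/179 + 106) = 1/(18971/179) = 179/18971 ≈ 0.0094355)
n² = (179/18971)² = 32041/359898841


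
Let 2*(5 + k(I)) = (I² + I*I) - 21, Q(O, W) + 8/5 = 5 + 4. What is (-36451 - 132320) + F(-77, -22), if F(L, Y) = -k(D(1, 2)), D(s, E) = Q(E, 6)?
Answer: -8440513/50 ≈ -1.6881e+5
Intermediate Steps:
Q(O, W) = 37/5 (Q(O, W) = -8/5 + (5 + 4) = -8/5 + 9 = 37/5)
D(s, E) = 37/5
k(I) = -31/2 + I² (k(I) = -5 + ((I² + I*I) - 21)/2 = -5 + ((I² + I²) - 21)/2 = -5 + (2*I² - 21)/2 = -5 + (-21 + 2*I²)/2 = -5 + (-21/2 + I²) = -31/2 + I²)
F(L, Y) = -1963/50 (F(L, Y) = -(-31/2 + (37/5)²) = -(-31/2 + 1369/25) = -1*1963/50 = -1963/50)
(-36451 - 132320) + F(-77, -22) = (-36451 - 132320) - 1963/50 = -168771 - 1963/50 = -8440513/50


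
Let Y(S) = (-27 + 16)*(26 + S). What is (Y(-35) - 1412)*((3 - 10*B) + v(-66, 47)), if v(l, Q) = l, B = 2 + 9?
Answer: 227149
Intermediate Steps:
B = 11
Y(S) = -286 - 11*S (Y(S) = -11*(26 + S) = -286 - 11*S)
(Y(-35) - 1412)*((3 - 10*B) + v(-66, 47)) = ((-286 - 11*(-35)) - 1412)*((3 - 10*11) - 66) = ((-286 + 385) - 1412)*((3 - 110) - 66) = (99 - 1412)*(-107 - 66) = -1313*(-173) = 227149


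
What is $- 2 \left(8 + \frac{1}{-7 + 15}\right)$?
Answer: $- \frac{65}{4} \approx -16.25$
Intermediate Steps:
$- 2 \left(8 + \frac{1}{-7 + 15}\right) = - 2 \left(8 + \frac{1}{8}\right) = \left(-2\right) \frac{65}{8} = - \frac{65}{4}$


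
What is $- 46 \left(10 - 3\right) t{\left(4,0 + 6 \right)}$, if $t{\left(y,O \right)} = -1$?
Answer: $322$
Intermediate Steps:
$- 46 \left(10 - 3\right) t{\left(4,0 + 6 \right)} = - 46 \left(10 - 3\right) \left(-1\right) = - 46 \cdot 7 \left(-1\right) = \left(-46\right) \left(-7\right) = 322$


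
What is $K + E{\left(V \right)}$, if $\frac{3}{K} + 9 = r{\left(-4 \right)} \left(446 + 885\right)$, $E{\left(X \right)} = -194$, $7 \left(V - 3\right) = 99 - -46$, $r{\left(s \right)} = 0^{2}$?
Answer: $- \frac{583}{3} \approx -194.33$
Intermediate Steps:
$r{\left(s \right)} = 0$
$V = \frac{166}{7}$ ($V = 3 + \frac{99 - -46}{7} = 3 + \frac{99 + 46}{7} = 3 + \frac{1}{7} \cdot 145 = 3 + \frac{145}{7} = \frac{166}{7} \approx 23.714$)
$K = - \frac{1}{3}$ ($K = \frac{3}{-9 + 0 \left(446 + 885\right)} = \frac{3}{-9 + 0 \cdot 1331} = \frac{3}{-9 + 0} = \frac{3}{-9} = 3 \left(- \frac{1}{9}\right) = - \frac{1}{3} \approx -0.33333$)
$K + E{\left(V \right)} = - \frac{1}{3} - 194 = - \frac{583}{3}$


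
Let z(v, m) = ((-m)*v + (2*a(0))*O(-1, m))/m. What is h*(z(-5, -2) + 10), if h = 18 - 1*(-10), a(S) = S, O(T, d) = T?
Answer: 420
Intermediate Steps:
z(v, m) = -v (z(v, m) = ((-m)*v + (2*0)*(-1))/m = (-m*v + 0*(-1))/m = (-m*v + 0)/m = (-m*v)/m = -v)
h = 28 (h = 18 + 10 = 28)
h*(z(-5, -2) + 10) = 28*(-1*(-5) + 10) = 28*(5 + 10) = 28*15 = 420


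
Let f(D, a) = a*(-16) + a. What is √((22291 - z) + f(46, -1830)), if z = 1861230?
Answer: I*√1811489 ≈ 1345.9*I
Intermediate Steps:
f(D, a) = -15*a (f(D, a) = -16*a + a = -15*a)
√((22291 - z) + f(46, -1830)) = √((22291 - 1*1861230) - 15*(-1830)) = √((22291 - 1861230) + 27450) = √(-1838939 + 27450) = √(-1811489) = I*√1811489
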